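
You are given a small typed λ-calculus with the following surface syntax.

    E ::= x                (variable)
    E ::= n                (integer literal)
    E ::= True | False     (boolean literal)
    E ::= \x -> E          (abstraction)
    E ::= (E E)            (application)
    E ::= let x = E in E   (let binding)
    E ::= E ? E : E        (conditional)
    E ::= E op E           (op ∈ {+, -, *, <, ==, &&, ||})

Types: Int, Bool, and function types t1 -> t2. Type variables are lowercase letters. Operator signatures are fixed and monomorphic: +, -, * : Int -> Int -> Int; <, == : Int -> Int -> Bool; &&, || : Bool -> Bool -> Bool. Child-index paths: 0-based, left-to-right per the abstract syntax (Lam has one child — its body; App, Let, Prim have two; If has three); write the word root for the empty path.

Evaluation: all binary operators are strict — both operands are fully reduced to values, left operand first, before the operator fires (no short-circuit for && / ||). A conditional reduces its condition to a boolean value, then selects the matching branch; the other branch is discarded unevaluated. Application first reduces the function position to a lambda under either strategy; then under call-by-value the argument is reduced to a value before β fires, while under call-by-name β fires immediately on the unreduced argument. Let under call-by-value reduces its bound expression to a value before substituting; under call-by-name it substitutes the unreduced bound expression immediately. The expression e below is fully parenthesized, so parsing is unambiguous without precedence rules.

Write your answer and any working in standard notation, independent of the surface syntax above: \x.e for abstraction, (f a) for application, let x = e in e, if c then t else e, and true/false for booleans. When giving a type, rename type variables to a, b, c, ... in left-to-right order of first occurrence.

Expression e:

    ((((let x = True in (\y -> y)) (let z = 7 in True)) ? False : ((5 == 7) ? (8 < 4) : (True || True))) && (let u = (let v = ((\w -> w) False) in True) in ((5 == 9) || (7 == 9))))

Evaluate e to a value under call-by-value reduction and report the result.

Trace:
step 0: ((if ((let x = true in (\y.y)) (let z = 7 in true)) then false else (if (5 == 7) then (8 < 4) else (true || true))) && (let u = (let v = ((\w.w) false) in true) in ((5 == 9) || (7 == 9))))
step 1: [let@0.0.0] ((if ((\y.y) (let z = 7 in true)) then false else (if (5 == 7) then (8 < 4) else (true || true))) && (let u = (let v = ((\w.w) false) in true) in ((5 == 9) || (7 == 9))))
step 2: [let@0.0.1] ((if ((\y.y) true) then false else (if (5 == 7) then (8 < 4) else (true || true))) && (let u = (let v = ((\w.w) false) in true) in ((5 == 9) || (7 == 9))))
step 3: [beta@0.0] ((if true then false else (if (5 == 7) then (8 < 4) else (true || true))) && (let u = (let v = ((\w.w) false) in true) in ((5 == 9) || (7 == 9))))
step 4: [if@0] (false && (let u = (let v = ((\w.w) false) in true) in ((5 == 9) || (7 == 9))))
step 5: [beta@1.0.0] (false && (let u = (let v = false in true) in ((5 == 9) || (7 == 9))))
step 6: [let@1.0] (false && (let u = true in ((5 == 9) || (7 == 9))))
step 7: [let@1] (false && ((5 == 9) || (7 == 9)))
step 8: [delta@1.0] (false && (false || (7 == 9)))
step 9: [delta@1.1] (false && (false || false))
step 10: [delta@1] (false && false)
step 11: [delta@root] false

Answer: false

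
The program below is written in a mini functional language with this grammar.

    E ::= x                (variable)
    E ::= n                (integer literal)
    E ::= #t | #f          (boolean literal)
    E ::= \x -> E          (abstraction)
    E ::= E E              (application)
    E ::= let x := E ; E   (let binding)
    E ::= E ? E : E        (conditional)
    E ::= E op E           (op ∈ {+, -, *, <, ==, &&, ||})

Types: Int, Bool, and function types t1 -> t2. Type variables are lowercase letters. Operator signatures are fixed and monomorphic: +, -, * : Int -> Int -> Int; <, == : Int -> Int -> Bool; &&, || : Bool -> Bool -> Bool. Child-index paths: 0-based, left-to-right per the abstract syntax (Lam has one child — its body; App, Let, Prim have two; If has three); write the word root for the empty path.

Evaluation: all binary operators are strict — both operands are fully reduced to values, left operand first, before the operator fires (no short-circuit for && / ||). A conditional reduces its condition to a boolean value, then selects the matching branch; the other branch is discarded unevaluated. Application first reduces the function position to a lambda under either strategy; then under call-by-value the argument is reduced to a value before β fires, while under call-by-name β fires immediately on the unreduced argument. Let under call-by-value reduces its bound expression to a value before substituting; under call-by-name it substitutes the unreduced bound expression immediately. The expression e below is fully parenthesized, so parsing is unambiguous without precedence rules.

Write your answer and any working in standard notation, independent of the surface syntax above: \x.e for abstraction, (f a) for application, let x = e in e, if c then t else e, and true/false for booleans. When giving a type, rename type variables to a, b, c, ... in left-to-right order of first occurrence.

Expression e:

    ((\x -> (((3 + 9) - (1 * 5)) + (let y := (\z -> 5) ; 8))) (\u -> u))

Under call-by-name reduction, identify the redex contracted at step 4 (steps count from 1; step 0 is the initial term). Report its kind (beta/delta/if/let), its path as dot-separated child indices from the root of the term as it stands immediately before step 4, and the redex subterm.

Trace:
step 0: ((\x.(((3 + 9) - (1 * 5)) + (let y = (\z.5) in 8))) (\u.u))
step 1: [beta@root] (((3 + 9) - (1 * 5)) + (let y = (\z.5) in 8))
step 2: [delta@0.0] ((12 - (1 * 5)) + (let y = (\z.5) in 8))
step 3: [delta@0.1] ((12 - 5) + (let y = (\z.5) in 8))
step 4: [delta@0] (7 + (let y = (\z.5) in 8))

Answer: delta at 0 : (12 - 5)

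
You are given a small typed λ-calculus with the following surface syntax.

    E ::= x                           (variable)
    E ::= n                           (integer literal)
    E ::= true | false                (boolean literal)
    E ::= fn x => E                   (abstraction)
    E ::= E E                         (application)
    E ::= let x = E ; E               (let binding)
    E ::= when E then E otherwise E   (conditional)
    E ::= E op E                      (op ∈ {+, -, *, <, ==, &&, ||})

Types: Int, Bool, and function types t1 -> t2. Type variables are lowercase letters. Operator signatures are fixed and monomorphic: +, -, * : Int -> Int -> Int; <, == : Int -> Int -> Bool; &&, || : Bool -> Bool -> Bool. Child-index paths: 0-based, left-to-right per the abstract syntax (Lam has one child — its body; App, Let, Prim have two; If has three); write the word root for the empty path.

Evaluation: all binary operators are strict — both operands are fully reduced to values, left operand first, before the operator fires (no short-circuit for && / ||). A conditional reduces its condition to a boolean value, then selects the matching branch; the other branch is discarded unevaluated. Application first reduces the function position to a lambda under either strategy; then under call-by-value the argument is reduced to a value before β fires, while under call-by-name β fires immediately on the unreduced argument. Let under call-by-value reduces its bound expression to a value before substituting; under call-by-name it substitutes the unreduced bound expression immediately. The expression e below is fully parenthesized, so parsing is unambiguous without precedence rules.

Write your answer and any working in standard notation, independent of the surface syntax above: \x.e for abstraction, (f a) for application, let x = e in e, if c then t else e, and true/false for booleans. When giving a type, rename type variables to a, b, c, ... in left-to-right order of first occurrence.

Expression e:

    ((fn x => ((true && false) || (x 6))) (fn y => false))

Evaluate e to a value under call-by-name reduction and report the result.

Answer: false

Derivation:
step 0: ((\x.((true && false) || (x 6))) (\y.false))
step 1: [beta@root] ((true && false) || ((\y.false) 6))
step 2: [delta@0] (false || ((\y.false) 6))
step 3: [beta@1] (false || false)
step 4: [delta@root] false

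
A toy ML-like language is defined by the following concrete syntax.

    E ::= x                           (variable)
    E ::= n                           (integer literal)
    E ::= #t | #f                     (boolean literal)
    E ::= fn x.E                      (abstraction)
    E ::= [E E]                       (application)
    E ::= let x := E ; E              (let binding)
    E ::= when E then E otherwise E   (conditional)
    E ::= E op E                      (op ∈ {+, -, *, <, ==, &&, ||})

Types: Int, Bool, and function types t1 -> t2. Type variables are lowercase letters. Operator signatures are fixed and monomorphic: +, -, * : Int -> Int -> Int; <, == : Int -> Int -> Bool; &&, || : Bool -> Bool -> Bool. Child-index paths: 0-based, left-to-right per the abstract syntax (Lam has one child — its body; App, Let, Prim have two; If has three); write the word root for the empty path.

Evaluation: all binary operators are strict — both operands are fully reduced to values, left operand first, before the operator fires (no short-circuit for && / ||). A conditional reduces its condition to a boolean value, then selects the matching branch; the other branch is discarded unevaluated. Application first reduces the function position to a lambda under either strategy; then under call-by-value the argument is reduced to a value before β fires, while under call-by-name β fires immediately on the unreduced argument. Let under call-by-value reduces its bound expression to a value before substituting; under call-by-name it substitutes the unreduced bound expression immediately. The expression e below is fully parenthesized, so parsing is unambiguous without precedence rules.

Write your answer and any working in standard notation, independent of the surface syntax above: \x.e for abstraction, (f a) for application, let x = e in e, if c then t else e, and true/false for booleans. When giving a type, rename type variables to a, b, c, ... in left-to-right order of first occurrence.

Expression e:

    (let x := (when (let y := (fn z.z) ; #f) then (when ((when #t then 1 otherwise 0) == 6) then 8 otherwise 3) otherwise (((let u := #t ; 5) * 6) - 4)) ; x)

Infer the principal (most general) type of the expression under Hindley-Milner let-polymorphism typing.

Working:
z : a
\z._ : a -> a
let y : forall. a -> a
  unify Bool ~ Bool
  unify Bool ~ Bool
  unify Int ~ Int
  unify Int ~ Int
  unify Int ~ Int
  unify Bool ~ Bool
  unify Int ~ Int
let u : Bool
  unify Int ~ Int
  unify Int ~ Int
  unify Int ~ Int
  unify Int ~ Int
  unify Int ~ Int
let x : Int
x : Int

Answer: Int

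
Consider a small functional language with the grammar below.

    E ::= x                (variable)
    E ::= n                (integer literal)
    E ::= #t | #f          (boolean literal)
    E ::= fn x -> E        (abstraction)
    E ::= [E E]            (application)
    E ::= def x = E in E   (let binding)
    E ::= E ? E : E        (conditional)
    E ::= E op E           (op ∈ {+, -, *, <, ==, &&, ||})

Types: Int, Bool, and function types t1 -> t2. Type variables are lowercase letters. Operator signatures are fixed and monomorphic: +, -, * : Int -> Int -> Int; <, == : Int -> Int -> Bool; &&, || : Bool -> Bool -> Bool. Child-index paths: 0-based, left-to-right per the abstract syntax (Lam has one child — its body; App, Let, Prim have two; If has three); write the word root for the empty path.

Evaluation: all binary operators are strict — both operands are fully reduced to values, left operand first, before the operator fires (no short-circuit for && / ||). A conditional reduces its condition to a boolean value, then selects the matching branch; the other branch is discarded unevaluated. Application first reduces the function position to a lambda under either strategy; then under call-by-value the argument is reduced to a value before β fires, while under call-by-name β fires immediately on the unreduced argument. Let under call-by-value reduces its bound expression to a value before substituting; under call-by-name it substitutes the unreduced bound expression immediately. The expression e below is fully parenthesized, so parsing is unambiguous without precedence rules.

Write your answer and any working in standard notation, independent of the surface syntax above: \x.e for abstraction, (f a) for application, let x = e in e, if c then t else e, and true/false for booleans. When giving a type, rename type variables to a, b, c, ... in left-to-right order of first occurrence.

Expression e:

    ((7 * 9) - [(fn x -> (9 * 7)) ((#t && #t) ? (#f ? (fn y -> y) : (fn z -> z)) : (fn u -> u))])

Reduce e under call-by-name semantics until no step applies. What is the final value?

Trace:
step 0: ((7 * 9) - ((\x.(9 * 7)) (if (true && true) then (if false then (\y.y) else (\z.z)) else (\u.u))))
step 1: [delta@0] (63 - ((\x.(9 * 7)) (if (true && true) then (if false then (\y.y) else (\z.z)) else (\u.u))))
step 2: [beta@1] (63 - (9 * 7))
step 3: [delta@1] (63 - 63)
step 4: [delta@root] 0

Answer: 0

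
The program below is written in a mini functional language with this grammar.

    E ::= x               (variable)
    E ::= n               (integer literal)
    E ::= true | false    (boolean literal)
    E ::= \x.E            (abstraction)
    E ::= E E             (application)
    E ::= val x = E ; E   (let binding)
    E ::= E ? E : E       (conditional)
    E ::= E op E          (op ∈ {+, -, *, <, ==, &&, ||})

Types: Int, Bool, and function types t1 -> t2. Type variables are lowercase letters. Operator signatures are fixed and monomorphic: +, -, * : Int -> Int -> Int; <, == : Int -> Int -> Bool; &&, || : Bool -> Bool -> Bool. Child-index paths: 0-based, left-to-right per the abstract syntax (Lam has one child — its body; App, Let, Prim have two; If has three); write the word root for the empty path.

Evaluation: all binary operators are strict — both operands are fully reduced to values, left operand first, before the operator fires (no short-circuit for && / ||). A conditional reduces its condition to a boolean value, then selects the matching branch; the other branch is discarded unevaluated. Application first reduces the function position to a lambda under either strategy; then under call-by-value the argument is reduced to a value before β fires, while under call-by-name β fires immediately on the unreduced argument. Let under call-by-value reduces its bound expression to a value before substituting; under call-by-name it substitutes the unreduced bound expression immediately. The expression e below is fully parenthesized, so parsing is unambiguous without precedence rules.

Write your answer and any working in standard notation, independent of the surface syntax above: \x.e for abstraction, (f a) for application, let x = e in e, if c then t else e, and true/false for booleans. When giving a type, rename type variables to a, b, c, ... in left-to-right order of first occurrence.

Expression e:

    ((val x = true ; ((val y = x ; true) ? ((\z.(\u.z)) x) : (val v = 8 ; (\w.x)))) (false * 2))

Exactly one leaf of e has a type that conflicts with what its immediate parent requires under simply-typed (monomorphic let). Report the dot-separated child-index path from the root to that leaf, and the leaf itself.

Answer: 1.0 : false

Working:
let x : Bool
x : Bool
let y : Bool
  unify Bool ~ Bool
z : a
\u._ : b -> a
\z._ : a -> b -> a
x : Bool
  unify a -> b -> a ~ Bool -> c
  unify a ~ Bool
  unify b -> Bool ~ c
_ _ : b -> Bool
let v : Int
x : Bool
\w._ : d -> Bool
  unify b -> Bool ~ d -> Bool
  unify b ~ d
  unify Bool ~ Bool
  unify Bool ~ Int
  FAIL: mismatch Bool ~ Int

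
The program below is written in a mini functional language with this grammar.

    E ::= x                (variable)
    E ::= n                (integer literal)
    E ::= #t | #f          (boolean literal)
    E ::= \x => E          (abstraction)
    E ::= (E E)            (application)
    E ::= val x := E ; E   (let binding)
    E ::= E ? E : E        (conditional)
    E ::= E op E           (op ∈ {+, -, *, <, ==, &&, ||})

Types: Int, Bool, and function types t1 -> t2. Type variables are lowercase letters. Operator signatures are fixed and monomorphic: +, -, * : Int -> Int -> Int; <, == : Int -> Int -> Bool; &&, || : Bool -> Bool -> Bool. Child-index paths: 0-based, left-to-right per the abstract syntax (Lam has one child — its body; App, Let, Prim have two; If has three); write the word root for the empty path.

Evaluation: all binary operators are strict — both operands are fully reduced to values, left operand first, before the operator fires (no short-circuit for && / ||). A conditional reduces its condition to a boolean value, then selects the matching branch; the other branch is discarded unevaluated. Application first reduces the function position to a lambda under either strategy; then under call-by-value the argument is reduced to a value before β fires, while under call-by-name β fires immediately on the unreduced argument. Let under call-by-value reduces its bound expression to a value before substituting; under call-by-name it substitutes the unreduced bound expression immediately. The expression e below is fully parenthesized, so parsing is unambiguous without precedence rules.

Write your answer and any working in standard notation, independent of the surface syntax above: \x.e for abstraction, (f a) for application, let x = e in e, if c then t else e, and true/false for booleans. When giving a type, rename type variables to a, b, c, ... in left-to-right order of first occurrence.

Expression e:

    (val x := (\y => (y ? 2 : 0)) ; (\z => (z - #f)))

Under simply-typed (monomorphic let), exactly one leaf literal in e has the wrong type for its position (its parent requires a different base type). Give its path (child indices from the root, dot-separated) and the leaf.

Answer: 1.0.1 : false

Trace:
y : a
  unify a ~ Bool
  unify Int ~ Int
\y._ : Bool -> Int
let x : Bool -> Int
z : b
  unify b ~ Int
  unify Bool ~ Int
  FAIL: mismatch Bool ~ Int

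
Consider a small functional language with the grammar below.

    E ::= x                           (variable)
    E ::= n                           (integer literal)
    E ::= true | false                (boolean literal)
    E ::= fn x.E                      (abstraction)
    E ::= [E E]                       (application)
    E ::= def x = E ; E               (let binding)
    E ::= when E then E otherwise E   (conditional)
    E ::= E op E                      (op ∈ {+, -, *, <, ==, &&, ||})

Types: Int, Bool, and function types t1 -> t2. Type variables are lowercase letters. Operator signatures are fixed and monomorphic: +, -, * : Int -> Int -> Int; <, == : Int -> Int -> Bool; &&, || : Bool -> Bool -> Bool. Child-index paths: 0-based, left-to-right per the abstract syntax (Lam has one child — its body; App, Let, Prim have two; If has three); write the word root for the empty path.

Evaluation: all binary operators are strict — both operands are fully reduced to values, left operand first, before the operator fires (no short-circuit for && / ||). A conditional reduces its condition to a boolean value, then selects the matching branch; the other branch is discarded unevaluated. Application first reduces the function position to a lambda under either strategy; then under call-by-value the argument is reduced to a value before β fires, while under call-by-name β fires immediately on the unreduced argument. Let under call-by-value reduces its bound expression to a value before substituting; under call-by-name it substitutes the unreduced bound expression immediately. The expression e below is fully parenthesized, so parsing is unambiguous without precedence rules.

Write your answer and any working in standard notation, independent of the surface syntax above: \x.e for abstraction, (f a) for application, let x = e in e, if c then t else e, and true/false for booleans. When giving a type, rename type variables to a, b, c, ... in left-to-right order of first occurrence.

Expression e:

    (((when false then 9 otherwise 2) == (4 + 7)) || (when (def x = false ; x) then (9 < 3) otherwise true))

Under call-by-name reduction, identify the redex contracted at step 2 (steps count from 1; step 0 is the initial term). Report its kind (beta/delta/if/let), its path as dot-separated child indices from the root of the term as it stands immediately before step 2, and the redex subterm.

Derivation:
step 0: (((if false then 9 else 2) == (4 + 7)) || (if (let x = false in x) then (9 < 3) else true))
step 1: [if@0.0] ((2 == (4 + 7)) || (if (let x = false in x) then (9 < 3) else true))
step 2: [delta@0.1] ((2 == 11) || (if (let x = false in x) then (9 < 3) else true))

Answer: delta at 0.1 : (4 + 7)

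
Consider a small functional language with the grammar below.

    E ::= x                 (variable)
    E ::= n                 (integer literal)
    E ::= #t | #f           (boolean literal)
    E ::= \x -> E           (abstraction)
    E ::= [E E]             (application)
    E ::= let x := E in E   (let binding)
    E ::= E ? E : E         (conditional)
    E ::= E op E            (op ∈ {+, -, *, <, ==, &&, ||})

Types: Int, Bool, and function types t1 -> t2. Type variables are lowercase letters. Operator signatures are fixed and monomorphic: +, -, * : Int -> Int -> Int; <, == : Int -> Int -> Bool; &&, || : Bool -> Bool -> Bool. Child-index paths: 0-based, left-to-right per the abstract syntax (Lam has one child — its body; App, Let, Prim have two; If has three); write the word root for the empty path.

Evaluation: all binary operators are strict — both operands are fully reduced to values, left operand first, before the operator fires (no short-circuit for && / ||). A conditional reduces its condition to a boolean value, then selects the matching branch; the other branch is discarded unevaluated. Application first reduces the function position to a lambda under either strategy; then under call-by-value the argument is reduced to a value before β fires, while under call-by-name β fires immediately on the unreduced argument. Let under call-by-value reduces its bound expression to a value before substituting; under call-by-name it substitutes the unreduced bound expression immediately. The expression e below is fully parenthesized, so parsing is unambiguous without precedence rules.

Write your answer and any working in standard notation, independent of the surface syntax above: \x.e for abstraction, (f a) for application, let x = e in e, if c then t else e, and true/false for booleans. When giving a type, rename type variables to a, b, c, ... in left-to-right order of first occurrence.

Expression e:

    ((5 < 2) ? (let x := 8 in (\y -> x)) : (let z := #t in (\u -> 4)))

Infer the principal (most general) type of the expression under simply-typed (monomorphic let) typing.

Trace:
  unify Int ~ Int
  unify Int ~ Int
  unify Bool ~ Bool
let x : Int
x : Int
\y._ : a -> Int
let z : Bool
\u._ : b -> Int
  unify a -> Int ~ b -> Int
  unify a ~ b
  unify Int ~ Int

Answer: a -> Int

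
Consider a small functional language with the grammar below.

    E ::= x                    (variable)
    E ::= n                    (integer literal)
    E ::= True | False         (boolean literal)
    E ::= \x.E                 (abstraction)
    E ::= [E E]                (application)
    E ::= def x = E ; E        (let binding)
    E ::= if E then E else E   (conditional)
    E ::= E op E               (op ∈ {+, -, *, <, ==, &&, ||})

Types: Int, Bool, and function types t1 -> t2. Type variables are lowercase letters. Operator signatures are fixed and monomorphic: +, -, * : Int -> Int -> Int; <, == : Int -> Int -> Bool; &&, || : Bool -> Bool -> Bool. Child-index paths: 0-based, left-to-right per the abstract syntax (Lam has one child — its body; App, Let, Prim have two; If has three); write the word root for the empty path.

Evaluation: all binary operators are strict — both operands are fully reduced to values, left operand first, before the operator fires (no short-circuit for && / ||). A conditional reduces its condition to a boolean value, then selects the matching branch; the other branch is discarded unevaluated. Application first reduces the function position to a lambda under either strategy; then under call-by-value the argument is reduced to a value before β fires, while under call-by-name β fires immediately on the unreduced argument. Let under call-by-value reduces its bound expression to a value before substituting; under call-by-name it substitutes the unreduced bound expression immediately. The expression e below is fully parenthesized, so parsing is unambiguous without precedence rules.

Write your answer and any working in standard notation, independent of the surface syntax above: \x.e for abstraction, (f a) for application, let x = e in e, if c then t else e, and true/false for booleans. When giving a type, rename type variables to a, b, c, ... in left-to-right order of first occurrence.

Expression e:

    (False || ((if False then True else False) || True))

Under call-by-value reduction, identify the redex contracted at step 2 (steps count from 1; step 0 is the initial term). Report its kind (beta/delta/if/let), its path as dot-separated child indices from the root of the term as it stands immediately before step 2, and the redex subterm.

Answer: delta at 1 : (false || true)

Derivation:
step 0: (false || ((if false then true else false) || true))
step 1: [if@1.0] (false || (false || true))
step 2: [delta@1] (false || true)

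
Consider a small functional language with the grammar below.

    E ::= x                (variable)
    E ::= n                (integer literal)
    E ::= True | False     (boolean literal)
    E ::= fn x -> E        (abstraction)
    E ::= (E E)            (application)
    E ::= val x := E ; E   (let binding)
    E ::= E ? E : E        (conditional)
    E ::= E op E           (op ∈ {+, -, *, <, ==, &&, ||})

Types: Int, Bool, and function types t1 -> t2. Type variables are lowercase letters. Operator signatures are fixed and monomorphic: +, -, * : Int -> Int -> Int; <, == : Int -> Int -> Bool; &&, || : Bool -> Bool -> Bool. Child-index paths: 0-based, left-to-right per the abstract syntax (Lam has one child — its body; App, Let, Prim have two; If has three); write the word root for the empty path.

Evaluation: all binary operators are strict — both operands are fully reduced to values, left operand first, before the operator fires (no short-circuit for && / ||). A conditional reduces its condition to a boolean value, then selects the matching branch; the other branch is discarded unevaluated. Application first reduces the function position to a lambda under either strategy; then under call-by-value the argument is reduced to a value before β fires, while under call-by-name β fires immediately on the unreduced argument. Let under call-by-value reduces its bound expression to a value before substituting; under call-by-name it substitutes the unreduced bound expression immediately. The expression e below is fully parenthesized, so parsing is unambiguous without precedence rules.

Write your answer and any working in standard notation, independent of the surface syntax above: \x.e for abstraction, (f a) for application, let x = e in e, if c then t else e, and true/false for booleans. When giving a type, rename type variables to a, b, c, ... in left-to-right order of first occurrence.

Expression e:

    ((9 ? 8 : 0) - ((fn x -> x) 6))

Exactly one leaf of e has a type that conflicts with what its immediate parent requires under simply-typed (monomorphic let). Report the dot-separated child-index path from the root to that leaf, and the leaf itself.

Answer: 0.0 : 9

Working:
  unify Int ~ Bool
  FAIL: mismatch Int ~ Bool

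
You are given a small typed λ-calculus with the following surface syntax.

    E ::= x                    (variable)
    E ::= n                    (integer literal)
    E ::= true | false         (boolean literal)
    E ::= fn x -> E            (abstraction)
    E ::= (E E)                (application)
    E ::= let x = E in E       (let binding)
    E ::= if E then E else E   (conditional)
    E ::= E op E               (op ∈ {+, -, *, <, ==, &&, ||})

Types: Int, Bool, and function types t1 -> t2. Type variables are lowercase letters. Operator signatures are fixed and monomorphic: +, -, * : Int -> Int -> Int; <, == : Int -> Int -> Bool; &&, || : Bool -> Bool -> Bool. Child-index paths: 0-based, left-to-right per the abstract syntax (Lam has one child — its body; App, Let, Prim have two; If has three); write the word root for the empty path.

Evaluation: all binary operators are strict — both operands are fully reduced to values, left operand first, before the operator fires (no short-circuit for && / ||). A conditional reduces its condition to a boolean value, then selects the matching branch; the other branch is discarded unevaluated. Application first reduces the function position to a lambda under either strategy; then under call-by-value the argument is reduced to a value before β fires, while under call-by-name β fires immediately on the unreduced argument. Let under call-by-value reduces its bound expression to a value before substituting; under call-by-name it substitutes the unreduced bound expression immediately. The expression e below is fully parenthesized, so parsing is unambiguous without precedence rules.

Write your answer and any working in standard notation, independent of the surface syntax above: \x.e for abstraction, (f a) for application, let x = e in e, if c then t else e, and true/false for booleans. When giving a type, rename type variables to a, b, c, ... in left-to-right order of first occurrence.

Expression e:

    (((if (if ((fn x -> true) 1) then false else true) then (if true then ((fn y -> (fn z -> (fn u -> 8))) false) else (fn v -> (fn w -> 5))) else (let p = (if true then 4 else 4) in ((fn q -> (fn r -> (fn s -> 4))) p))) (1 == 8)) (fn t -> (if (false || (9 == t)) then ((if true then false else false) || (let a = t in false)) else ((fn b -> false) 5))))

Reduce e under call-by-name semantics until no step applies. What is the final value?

Working:
step 0: (((if (if ((\x.true) 1) then false else true) then (if true then ((\y.(\z.(\u.8))) false) else (\v.(\w.5))) else (let p = (if true then 4 else 4) in ((\q.(\r.(\s.4))) p))) (1 == 8)) (\t.(if (false || (9 == t)) then ((if true then false else false) || (let a = t in false)) else ((\b.false) 5))))
step 1: [beta@0.0.0.0] (((if (if true then false else true) then (if true then ((\y.(\z.(\u.8))) false) else (\v.(\w.5))) else (let p = (if true then 4 else 4) in ((\q.(\r.(\s.4))) p))) (1 == 8)) (\t.(if (false || (9 == t)) then ((if true then false else false) || (let a = t in false)) else ((\b.false) 5))))
step 2: [if@0.0.0] (((if false then (if true then ((\y.(\z.(\u.8))) false) else (\v.(\w.5))) else (let p = (if true then 4 else 4) in ((\q.(\r.(\s.4))) p))) (1 == 8)) (\t.(if (false || (9 == t)) then ((if true then false else false) || (let a = t in false)) else ((\b.false) 5))))
step 3: [if@0.0] (((let p = (if true then 4 else 4) in ((\q.(\r.(\s.4))) p)) (1 == 8)) (\t.(if (false || (9 == t)) then ((if true then false else false) || (let a = t in false)) else ((\b.false) 5))))
step 4: [let@0.0] ((((\q.(\r.(\s.4))) (if true then 4 else 4)) (1 == 8)) (\t.(if (false || (9 == t)) then ((if true then false else false) || (let a = t in false)) else ((\b.false) 5))))
step 5: [beta@0.0] (((\r.(\s.4)) (1 == 8)) (\t.(if (false || (9 == t)) then ((if true then false else false) || (let a = t in false)) else ((\b.false) 5))))
step 6: [beta@0] ((\s.4) (\t.(if (false || (9 == t)) then ((if true then false else false) || (let a = t in false)) else ((\b.false) 5))))
step 7: [beta@root] 4

Answer: 4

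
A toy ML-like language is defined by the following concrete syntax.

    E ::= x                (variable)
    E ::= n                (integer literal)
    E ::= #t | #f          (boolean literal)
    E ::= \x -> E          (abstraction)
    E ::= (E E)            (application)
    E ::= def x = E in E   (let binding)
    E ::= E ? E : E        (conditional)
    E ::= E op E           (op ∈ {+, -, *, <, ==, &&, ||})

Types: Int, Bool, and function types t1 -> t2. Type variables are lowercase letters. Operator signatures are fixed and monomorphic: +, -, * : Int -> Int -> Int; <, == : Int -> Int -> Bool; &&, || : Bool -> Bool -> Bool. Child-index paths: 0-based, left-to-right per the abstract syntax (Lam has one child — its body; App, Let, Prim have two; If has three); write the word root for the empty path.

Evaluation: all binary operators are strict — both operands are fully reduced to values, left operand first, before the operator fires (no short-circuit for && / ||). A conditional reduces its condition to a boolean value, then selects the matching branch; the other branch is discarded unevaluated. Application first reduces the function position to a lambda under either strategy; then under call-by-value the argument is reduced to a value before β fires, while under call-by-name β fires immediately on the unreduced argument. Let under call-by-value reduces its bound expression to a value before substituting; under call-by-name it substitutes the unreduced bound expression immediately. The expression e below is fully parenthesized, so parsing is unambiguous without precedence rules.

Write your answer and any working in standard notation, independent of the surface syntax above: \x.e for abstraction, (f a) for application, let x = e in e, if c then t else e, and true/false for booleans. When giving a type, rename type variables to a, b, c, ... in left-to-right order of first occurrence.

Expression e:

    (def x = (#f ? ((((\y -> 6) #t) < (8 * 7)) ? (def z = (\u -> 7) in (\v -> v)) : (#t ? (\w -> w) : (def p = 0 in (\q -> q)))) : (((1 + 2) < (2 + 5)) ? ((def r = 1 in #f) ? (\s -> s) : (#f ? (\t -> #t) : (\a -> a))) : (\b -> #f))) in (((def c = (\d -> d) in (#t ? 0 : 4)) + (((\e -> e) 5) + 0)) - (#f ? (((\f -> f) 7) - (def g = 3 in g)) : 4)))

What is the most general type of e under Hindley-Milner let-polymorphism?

Derivation:
  unify Bool ~ Bool
\y._ : a -> Int
  unify a -> Int ~ Bool -> b
  unify a ~ Bool
  unify Int ~ b
_ _ : Int
  unify Int ~ Int
  unify Int ~ Int
  unify Int ~ Int
  unify Int ~ Int
  unify Bool ~ Bool
\u._ : c -> Int
let z : forall. c -> Int
v : d
\v._ : d -> d
  unify Bool ~ Bool
w : e
\w._ : e -> e
let p : Int
q : f
\q._ : f -> f
  unify e -> e ~ f -> f
  unify e ~ f
  unify f ~ f
  unify d -> d ~ f -> f
  unify d ~ f
  unify f ~ f
  unify Int ~ Int
  unify Int ~ Int
  unify Int ~ Int
  unify Int ~ Int
  unify Int ~ Int
  unify Int ~ Int
  unify Bool ~ Bool
let r : Int
  unify Bool ~ Bool
s : g
\s._ : g -> g
  unify Bool ~ Bool
\t._ : h -> Bool
a : i
\a._ : i -> i
  unify h -> Bool ~ i -> i
  unify h ~ i
  unify Bool ~ i
  unify g -> g ~ Bool -> Bool
  unify g ~ Bool
  unify Bool ~ Bool
\b._ : j -> Bool
  unify Bool -> Bool ~ j -> Bool
  unify Bool ~ j
  unify Bool ~ Bool
  unify f -> f ~ Bool -> Bool
  unify f ~ Bool
  unify Bool ~ Bool
let x : Bool -> Bool
d : k
\d._ : k -> k
let c : forall. k -> k
  unify Bool ~ Bool
  unify Int ~ Int
  unify Int ~ Int
e : l
\e._ : l -> l
  unify l -> l ~ Int -> m
  unify l ~ Int
  unify Int ~ m
_ _ : Int
  unify Int ~ Int
  unify Int ~ Int
  unify Int ~ Int
  unify Int ~ Int
  unify Bool ~ Bool
f : n
\f._ : n -> n
  unify n -> n ~ Int -> o
  unify n ~ Int
  unify Int ~ o
_ _ : Int
  unify Int ~ Int
let g : Int
g : Int
  unify Int ~ Int
  unify Int ~ Int
  unify Int ~ Int

Answer: Int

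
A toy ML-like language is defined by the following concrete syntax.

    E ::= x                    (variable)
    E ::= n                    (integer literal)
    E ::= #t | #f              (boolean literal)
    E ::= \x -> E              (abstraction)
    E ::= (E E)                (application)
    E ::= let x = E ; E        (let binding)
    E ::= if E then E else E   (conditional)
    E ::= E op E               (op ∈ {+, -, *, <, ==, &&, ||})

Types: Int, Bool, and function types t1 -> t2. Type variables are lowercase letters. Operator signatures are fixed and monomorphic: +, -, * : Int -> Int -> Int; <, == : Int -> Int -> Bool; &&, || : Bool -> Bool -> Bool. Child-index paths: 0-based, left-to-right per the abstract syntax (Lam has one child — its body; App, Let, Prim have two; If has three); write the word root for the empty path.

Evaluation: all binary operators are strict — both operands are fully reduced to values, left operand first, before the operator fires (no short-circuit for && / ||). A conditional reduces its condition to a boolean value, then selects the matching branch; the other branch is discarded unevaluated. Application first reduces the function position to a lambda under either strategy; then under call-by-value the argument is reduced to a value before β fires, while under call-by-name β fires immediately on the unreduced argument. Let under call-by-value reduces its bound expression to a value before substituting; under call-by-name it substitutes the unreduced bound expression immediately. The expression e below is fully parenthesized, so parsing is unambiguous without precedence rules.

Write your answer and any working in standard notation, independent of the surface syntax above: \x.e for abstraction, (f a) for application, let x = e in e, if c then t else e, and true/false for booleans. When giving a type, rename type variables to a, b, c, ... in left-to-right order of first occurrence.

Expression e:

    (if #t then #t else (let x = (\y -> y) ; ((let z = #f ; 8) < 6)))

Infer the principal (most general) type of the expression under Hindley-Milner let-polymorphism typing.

Derivation:
  unify Bool ~ Bool
y : a
\y._ : a -> a
let x : forall. a -> a
let z : Bool
  unify Int ~ Int
  unify Int ~ Int
  unify Bool ~ Bool

Answer: Bool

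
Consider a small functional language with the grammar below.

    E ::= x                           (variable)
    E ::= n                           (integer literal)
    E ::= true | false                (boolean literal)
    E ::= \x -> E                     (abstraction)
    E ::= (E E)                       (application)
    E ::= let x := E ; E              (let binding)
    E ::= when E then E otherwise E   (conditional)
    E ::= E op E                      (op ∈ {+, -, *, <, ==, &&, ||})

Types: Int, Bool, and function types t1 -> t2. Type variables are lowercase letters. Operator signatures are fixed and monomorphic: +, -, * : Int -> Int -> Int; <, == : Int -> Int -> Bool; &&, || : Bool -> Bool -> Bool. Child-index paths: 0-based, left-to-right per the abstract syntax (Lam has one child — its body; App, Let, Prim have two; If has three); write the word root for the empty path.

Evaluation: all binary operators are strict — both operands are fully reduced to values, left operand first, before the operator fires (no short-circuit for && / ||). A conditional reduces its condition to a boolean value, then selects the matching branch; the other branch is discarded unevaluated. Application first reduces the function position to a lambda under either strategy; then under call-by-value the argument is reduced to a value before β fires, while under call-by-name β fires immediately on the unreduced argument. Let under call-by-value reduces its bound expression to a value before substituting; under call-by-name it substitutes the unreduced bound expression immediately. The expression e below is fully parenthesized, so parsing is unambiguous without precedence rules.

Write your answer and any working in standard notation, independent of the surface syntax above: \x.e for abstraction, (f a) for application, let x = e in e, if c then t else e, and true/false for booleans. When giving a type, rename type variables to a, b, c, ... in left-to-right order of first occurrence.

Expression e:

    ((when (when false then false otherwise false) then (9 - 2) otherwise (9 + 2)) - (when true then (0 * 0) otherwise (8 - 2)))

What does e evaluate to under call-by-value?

Answer: 11

Working:
step 0: ((if (if false then false else false) then (9 - 2) else (9 + 2)) - (if true then (0 * 0) else (8 - 2)))
step 1: [if@0.0] ((if false then (9 - 2) else (9 + 2)) - (if true then (0 * 0) else (8 - 2)))
step 2: [if@0] ((9 + 2) - (if true then (0 * 0) else (8 - 2)))
step 3: [delta@0] (11 - (if true then (0 * 0) else (8 - 2)))
step 4: [if@1] (11 - (0 * 0))
step 5: [delta@1] (11 - 0)
step 6: [delta@root] 11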